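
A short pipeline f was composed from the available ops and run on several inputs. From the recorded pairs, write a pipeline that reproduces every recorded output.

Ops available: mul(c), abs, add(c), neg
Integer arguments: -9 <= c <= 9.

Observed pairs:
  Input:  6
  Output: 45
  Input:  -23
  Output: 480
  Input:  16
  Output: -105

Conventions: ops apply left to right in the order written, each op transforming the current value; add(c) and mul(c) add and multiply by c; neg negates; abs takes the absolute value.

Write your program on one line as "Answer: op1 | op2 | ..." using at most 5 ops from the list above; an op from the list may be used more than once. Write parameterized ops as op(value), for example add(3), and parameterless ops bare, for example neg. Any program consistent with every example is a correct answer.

add(-9) | neg | mul(5) | mul(3)

Check, running the answer program on each example:
  6 -> -3 -> 3 -> 15 -> 45
  -23 -> -32 -> 32 -> 160 -> 480
  16 -> 7 -> -7 -> -35 -> -105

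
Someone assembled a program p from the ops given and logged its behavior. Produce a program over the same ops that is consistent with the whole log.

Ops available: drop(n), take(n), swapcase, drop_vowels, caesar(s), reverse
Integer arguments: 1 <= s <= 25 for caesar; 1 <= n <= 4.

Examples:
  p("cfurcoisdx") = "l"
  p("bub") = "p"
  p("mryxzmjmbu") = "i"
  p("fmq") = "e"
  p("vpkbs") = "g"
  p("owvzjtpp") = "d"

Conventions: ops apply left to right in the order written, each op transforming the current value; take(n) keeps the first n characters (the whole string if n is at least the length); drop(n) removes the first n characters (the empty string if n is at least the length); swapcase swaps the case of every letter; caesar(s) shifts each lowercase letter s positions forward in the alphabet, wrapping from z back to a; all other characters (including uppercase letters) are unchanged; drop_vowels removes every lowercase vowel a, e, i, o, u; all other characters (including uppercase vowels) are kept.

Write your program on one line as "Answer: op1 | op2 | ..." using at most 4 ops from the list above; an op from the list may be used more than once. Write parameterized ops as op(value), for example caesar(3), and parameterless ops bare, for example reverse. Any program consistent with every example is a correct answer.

caesar(16) | reverse | caesar(24) | take(1)

Check, running the answer program on each example:
  "cfurcoisdx" -> "svkhseyitn" -> "ntiyeshkvs" -> "lrgwcqfitq" -> "l"
  "bub" -> "rkr" -> "rkr" -> "pip" -> "p"
  "mryxzmjmbu" -> "chonpczcrk" -> "krczcpnohc" -> "ipaxanlmfa" -> "i"
  "fmq" -> "vcg" -> "gcv" -> "eat" -> "e"
  "vpkbs" -> "lfari" -> "irafl" -> "gpydj" -> "g"
  "owvzjtpp" -> "emlpzjff" -> "ffjzplme" -> "ddhxnjkc" -> "d"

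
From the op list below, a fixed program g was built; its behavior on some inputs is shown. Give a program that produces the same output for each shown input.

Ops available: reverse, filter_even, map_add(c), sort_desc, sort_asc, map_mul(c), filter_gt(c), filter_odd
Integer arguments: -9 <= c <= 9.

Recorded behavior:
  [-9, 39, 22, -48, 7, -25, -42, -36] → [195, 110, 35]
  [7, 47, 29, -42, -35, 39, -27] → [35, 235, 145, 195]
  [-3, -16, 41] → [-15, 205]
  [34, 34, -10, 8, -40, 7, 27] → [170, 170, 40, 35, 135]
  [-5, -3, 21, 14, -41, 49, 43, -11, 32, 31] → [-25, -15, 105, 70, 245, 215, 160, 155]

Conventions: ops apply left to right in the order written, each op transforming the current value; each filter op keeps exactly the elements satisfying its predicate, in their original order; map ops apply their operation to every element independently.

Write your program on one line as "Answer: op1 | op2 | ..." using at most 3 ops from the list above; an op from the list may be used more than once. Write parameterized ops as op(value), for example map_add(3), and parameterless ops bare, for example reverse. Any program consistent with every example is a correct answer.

filter_gt(-7) | map_mul(5)

Check, running the answer program on each example:
  [-9, 39, 22, -48, 7, -25, -42, -36] -> [39, 22, 7] -> [195, 110, 35]
  [7, 47, 29, -42, -35, 39, -27] -> [7, 47, 29, 39] -> [35, 235, 145, 195]
  [-3, -16, 41] -> [-3, 41] -> [-15, 205]
  [34, 34, -10, 8, -40, 7, 27] -> [34, 34, 8, 7, 27] -> [170, 170, 40, 35, 135]
  [-5, -3, 21, 14, -41, 49, 43, -11, 32, 31] -> [-5, -3, 21, 14, 49, 43, 32, 31] -> [-25, -15, 105, 70, 245, 215, 160, 155]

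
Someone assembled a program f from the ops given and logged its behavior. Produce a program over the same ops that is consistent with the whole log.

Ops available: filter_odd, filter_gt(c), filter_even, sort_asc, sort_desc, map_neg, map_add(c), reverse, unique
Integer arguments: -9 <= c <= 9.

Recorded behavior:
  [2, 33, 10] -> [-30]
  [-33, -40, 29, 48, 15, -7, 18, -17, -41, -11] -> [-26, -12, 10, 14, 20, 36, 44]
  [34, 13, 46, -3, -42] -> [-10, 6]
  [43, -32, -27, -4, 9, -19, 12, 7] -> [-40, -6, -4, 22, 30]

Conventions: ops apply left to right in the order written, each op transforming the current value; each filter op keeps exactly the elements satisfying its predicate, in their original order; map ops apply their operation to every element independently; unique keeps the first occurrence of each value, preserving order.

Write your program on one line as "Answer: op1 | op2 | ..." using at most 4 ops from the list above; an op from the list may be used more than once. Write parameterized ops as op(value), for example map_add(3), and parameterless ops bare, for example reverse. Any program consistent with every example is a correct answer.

sort_desc | filter_odd | map_neg | map_add(3)

Check, running the answer program on each example:
  [2, 33, 10] -> [33, 10, 2] -> [33] -> [-33] -> [-30]
  [-33, -40, 29, 48, 15, -7, 18, -17, -41, -11] -> [48, 29, 18, 15, -7, -11, -17, -33, -40, -41] -> [29, 15, -7, -11, -17, -33, -41] -> [-29, -15, 7, 11, 17, 33, 41] -> [-26, -12, 10, 14, 20, 36, 44]
  [34, 13, 46, -3, -42] -> [46, 34, 13, -3, -42] -> [13, -3] -> [-13, 3] -> [-10, 6]
  [43, -32, -27, -4, 9, -19, 12, 7] -> [43, 12, 9, 7, -4, -19, -27, -32] -> [43, 9, 7, -19, -27] -> [-43, -9, -7, 19, 27] -> [-40, -6, -4, 22, 30]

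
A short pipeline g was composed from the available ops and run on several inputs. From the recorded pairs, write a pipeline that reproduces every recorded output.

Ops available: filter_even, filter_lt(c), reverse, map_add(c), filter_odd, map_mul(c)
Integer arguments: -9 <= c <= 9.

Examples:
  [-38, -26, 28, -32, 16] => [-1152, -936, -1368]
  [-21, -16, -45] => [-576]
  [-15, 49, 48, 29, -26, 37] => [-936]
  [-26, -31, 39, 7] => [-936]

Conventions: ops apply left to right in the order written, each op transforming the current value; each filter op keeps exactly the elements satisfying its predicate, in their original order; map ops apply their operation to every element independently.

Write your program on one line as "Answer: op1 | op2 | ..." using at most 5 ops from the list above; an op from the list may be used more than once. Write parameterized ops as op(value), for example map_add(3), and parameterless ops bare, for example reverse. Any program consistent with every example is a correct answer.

filter_even | reverse | filter_lt(2) | map_mul(-6) | map_mul(-6)

Check, running the answer program on each example:
  [-38, -26, 28, -32, 16] -> [-38, -26, 28, -32, 16] -> [16, -32, 28, -26, -38] -> [-32, -26, -38] -> [192, 156, 228] -> [-1152, -936, -1368]
  [-21, -16, -45] -> [-16] -> [-16] -> [-16] -> [96] -> [-576]
  [-15, 49, 48, 29, -26, 37] -> [48, -26] -> [-26, 48] -> [-26] -> [156] -> [-936]
  [-26, -31, 39, 7] -> [-26] -> [-26] -> [-26] -> [156] -> [-936]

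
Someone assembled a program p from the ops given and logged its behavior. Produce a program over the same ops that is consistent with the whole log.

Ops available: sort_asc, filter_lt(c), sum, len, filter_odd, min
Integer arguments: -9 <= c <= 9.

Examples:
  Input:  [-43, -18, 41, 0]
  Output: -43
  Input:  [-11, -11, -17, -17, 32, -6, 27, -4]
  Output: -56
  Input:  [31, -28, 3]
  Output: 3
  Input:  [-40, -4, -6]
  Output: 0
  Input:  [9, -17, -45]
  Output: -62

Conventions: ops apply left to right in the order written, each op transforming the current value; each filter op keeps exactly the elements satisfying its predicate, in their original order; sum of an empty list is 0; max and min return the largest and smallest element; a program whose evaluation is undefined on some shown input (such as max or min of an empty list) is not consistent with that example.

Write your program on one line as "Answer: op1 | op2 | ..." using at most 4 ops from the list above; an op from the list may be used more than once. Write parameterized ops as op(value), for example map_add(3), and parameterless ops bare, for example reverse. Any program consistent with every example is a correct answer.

filter_odd | filter_lt(6) | sum

Check, running the answer program on each example:
  [-43, -18, 41, 0] -> [-43, 41] -> [-43] -> -43
  [-11, -11, -17, -17, 32, -6, 27, -4] -> [-11, -11, -17, -17, 27] -> [-11, -11, -17, -17] -> -56
  [31, -28, 3] -> [31, 3] -> [3] -> 3
  [-40, -4, -6] -> [] -> [] -> 0
  [9, -17, -45] -> [9, -17, -45] -> [-17, -45] -> -62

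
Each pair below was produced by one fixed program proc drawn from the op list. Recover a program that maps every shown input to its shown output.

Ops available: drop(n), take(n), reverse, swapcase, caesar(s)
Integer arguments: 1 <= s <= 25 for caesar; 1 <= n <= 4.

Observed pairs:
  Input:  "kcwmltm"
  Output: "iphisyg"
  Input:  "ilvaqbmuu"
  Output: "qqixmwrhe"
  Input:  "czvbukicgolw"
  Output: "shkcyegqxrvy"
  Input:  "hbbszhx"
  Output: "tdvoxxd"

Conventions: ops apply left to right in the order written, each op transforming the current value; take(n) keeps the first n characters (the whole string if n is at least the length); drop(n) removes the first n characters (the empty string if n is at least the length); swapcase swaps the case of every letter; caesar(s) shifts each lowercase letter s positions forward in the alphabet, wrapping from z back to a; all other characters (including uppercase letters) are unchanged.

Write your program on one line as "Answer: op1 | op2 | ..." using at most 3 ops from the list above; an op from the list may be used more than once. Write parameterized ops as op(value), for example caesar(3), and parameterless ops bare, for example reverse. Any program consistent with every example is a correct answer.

reverse | caesar(10) | caesar(12)

Check, running the answer program on each example:
  "kcwmltm" -> "mtlmwck" -> "wdvwgmu" -> "iphisyg"
  "ilvaqbmuu" -> "uumbqavli" -> "eewlakfvs" -> "qqixmwrhe"
  "czvbukicgolw" -> "wlogcikubvzc" -> "gvyqmsuelfjm" -> "shkcyegqxrvy"
  "hbbszhx" -> "xhzsbbh" -> "hrjcllr" -> "tdvoxxd"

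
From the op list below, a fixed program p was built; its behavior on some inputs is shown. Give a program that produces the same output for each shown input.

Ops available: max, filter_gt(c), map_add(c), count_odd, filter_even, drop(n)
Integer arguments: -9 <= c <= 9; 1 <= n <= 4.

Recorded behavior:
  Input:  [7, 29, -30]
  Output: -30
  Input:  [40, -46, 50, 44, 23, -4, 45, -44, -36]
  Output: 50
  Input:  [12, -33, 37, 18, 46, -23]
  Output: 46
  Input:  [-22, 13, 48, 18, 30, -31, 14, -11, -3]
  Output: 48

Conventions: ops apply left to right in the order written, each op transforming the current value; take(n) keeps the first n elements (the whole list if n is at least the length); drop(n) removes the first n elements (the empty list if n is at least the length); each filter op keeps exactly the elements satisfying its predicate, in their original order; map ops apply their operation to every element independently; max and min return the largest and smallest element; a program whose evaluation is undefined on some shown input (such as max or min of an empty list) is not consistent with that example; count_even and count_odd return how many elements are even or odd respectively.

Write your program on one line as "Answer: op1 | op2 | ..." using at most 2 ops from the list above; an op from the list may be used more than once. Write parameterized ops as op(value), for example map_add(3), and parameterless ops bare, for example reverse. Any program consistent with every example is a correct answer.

drop(2) | max

Check, running the answer program on each example:
  [7, 29, -30] -> [-30] -> -30
  [40, -46, 50, 44, 23, -4, 45, -44, -36] -> [50, 44, 23, -4, 45, -44, -36] -> 50
  [12, -33, 37, 18, 46, -23] -> [37, 18, 46, -23] -> 46
  [-22, 13, 48, 18, 30, -31, 14, -11, -3] -> [48, 18, 30, -31, 14, -11, -3] -> 48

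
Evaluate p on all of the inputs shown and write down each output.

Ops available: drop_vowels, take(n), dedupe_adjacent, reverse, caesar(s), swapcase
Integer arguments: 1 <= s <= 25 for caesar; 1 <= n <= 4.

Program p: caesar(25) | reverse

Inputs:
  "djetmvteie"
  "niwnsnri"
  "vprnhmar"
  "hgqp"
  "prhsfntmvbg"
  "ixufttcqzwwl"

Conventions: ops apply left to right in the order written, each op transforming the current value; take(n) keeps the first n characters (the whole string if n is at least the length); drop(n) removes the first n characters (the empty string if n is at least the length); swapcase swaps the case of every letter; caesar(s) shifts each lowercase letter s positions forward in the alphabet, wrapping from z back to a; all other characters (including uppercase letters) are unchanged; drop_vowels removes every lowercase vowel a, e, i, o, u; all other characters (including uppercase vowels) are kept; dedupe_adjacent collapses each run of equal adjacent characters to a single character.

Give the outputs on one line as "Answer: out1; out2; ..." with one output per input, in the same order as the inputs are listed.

"dhdsulsdic"; "hqmrmvhm"; "qzlgmqou"; "opfg"; "faulsmergqo"; "kvvypbssetwh"

Execution, op by op:
  "djetmvteie" -> "cidslusdhd" -> "dhdsulsdic"
  "niwnsnri" -> "mhvmrmqh" -> "hqmrmvhm"
  "vprnhmar" -> "uoqmglzq" -> "qzlgmqou"
  "hgqp" -> "gfpo" -> "opfg"
  "prhsfntmvbg" -> "oqgremsluaf" -> "faulsmergqo"
  "ixufttcqzwwl" -> "hwtessbpyvvk" -> "kvvypbssetwh"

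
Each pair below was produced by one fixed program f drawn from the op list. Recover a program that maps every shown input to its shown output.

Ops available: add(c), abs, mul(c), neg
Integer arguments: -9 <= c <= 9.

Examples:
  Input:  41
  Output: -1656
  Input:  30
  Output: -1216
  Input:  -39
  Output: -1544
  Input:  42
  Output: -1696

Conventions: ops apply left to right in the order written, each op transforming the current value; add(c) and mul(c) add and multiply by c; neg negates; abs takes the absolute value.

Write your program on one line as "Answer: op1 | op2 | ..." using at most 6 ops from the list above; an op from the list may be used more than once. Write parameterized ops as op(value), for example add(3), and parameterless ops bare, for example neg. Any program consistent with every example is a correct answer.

mul(5) | add(2) | abs | mul(8) | neg

Check, running the answer program on each example:
  41 -> 205 -> 207 -> 207 -> 1656 -> -1656
  30 -> 150 -> 152 -> 152 -> 1216 -> -1216
  -39 -> -195 -> -193 -> 193 -> 1544 -> -1544
  42 -> 210 -> 212 -> 212 -> 1696 -> -1696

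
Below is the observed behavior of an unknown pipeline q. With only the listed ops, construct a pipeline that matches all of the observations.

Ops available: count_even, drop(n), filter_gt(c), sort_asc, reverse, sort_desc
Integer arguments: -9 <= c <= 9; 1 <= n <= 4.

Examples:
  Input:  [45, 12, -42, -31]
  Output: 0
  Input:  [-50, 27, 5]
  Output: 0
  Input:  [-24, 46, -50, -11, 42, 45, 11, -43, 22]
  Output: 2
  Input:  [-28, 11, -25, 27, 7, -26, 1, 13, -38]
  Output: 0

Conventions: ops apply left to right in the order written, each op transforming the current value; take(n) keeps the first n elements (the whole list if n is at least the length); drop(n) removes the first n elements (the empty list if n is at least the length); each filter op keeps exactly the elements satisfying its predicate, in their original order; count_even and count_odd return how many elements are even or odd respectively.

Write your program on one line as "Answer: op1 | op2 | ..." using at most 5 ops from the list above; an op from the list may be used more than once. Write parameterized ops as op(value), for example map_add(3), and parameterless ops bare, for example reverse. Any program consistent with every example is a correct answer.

reverse | sort_desc | filter_gt(-3) | drop(2) | count_even

Check, running the answer program on each example:
  [45, 12, -42, -31] -> [-31, -42, 12, 45] -> [45, 12, -31, -42] -> [45, 12] -> [] -> 0
  [-50, 27, 5] -> [5, 27, -50] -> [27, 5, -50] -> [27, 5] -> [] -> 0
  [-24, 46, -50, -11, 42, 45, 11, -43, 22] -> [22, -43, 11, 45, 42, -11, -50, 46, -24] -> [46, 45, 42, 22, 11, -11, -24, -43, -50] -> [46, 45, 42, 22, 11] -> [42, 22, 11] -> 2
  [-28, 11, -25, 27, 7, -26, 1, 13, -38] -> [-38, 13, 1, -26, 7, 27, -25, 11, -28] -> [27, 13, 11, 7, 1, -25, -26, -28, -38] -> [27, 13, 11, 7, 1] -> [11, 7, 1] -> 0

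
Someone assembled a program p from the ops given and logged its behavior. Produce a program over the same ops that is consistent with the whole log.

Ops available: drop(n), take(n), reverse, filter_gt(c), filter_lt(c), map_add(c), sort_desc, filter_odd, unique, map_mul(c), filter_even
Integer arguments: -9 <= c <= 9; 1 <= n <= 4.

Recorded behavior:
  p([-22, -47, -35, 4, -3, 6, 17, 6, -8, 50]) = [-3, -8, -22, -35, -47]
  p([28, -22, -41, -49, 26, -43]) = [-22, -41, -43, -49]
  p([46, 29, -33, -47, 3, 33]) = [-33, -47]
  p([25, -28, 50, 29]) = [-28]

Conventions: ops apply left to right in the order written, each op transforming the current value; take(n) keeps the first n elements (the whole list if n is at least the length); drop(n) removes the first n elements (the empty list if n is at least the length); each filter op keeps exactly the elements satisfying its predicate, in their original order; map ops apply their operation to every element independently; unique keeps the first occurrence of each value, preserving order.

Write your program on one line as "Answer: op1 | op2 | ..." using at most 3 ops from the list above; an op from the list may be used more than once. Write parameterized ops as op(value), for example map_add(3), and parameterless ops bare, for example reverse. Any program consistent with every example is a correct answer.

sort_desc | filter_lt(3)

Check, running the answer program on each example:
  [-22, -47, -35, 4, -3, 6, 17, 6, -8, 50] -> [50, 17, 6, 6, 4, -3, -8, -22, -35, -47] -> [-3, -8, -22, -35, -47]
  [28, -22, -41, -49, 26, -43] -> [28, 26, -22, -41, -43, -49] -> [-22, -41, -43, -49]
  [46, 29, -33, -47, 3, 33] -> [46, 33, 29, 3, -33, -47] -> [-33, -47]
  [25, -28, 50, 29] -> [50, 29, 25, -28] -> [-28]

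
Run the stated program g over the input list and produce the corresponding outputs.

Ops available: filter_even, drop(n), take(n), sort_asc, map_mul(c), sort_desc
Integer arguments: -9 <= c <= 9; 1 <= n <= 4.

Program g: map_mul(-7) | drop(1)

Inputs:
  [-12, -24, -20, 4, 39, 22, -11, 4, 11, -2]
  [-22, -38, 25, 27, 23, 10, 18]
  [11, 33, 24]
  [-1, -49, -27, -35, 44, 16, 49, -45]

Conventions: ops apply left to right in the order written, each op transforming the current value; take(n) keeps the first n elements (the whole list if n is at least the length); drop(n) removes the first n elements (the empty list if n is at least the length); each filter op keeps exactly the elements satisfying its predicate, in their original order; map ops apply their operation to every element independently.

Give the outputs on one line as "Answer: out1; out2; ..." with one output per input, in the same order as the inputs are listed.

[168, 140, -28, -273, -154, 77, -28, -77, 14]; [266, -175, -189, -161, -70, -126]; [-231, -168]; [343, 189, 245, -308, -112, -343, 315]

Execution, op by op:
  [-12, -24, -20, 4, 39, 22, -11, 4, 11, -2] -> [84, 168, 140, -28, -273, -154, 77, -28, -77, 14] -> [168, 140, -28, -273, -154, 77, -28, -77, 14]
  [-22, -38, 25, 27, 23, 10, 18] -> [154, 266, -175, -189, -161, -70, -126] -> [266, -175, -189, -161, -70, -126]
  [11, 33, 24] -> [-77, -231, -168] -> [-231, -168]
  [-1, -49, -27, -35, 44, 16, 49, -45] -> [7, 343, 189, 245, -308, -112, -343, 315] -> [343, 189, 245, -308, -112, -343, 315]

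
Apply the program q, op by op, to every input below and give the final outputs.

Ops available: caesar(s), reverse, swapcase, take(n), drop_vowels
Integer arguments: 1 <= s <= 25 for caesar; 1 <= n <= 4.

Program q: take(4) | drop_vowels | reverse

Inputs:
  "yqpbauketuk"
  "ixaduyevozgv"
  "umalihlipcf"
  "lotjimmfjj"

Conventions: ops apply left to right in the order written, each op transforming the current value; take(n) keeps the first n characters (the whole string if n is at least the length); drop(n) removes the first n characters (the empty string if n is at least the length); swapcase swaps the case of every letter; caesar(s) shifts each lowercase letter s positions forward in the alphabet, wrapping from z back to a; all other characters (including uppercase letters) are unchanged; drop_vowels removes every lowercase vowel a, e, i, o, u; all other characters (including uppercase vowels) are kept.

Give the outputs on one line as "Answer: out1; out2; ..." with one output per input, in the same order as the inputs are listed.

Execution, op by op:
  "yqpbauketuk" -> "yqpb" -> "yqpb" -> "bpqy"
  "ixaduyevozgv" -> "ixad" -> "xd" -> "dx"
  "umalihlipcf" -> "umal" -> "ml" -> "lm"
  "lotjimmfjj" -> "lotj" -> "ltj" -> "jtl"

"bpqy"; "dx"; "lm"; "jtl"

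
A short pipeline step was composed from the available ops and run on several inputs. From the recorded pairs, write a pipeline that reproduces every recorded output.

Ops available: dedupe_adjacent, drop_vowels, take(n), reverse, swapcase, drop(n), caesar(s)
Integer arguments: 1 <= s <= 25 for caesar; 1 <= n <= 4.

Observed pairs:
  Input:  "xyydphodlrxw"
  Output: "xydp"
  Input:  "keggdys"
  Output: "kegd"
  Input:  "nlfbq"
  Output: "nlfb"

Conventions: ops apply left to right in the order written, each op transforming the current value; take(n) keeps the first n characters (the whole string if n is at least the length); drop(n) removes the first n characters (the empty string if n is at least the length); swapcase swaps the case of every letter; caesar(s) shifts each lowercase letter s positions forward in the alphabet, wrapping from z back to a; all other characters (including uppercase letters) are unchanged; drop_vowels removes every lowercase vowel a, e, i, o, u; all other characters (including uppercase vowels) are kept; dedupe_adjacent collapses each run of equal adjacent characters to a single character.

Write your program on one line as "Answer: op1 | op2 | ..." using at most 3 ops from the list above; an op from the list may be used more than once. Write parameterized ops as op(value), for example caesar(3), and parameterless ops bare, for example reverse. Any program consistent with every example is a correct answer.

dedupe_adjacent | take(4)

Check, running the answer program on each example:
  "xyydphodlrxw" -> "xydphodlrxw" -> "xydp"
  "keggdys" -> "kegdys" -> "kegd"
  "nlfbq" -> "nlfbq" -> "nlfb"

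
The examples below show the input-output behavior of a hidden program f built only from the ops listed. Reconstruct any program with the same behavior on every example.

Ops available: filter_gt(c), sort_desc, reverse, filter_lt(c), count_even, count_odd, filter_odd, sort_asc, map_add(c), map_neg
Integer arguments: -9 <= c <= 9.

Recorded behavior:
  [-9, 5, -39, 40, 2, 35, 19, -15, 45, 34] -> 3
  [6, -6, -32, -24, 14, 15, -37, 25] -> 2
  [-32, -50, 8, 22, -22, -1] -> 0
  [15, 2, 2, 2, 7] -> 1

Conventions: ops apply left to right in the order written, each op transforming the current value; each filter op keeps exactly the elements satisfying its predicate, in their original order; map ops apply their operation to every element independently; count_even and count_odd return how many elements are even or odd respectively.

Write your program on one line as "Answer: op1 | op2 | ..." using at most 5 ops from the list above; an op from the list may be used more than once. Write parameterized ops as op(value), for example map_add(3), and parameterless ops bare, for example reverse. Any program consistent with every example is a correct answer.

filter_gt(7) | sort_desc | map_neg | map_add(8) | count_odd

Check, running the answer program on each example:
  [-9, 5, -39, 40, 2, 35, 19, -15, 45, 34] -> [40, 35, 19, 45, 34] -> [45, 40, 35, 34, 19] -> [-45, -40, -35, -34, -19] -> [-37, -32, -27, -26, -11] -> 3
  [6, -6, -32, -24, 14, 15, -37, 25] -> [14, 15, 25] -> [25, 15, 14] -> [-25, -15, -14] -> [-17, -7, -6] -> 2
  [-32, -50, 8, 22, -22, -1] -> [8, 22] -> [22, 8] -> [-22, -8] -> [-14, 0] -> 0
  [15, 2, 2, 2, 7] -> [15] -> [15] -> [-15] -> [-7] -> 1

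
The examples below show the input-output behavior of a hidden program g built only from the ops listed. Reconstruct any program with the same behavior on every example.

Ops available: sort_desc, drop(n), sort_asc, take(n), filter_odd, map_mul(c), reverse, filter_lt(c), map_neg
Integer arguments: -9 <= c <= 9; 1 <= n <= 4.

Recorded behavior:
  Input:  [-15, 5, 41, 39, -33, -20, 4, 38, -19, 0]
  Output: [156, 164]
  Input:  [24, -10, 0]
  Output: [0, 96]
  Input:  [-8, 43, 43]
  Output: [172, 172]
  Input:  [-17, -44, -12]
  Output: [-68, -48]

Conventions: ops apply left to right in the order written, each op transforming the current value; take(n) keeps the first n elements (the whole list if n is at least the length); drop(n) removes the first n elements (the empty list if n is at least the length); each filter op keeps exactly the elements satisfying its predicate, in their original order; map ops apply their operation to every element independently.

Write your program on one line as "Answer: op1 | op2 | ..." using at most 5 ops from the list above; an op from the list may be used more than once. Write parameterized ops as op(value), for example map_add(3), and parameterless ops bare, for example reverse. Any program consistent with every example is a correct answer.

sort_desc | take(2) | map_mul(4) | sort_asc

Check, running the answer program on each example:
  [-15, 5, 41, 39, -33, -20, 4, 38, -19, 0] -> [41, 39, 38, 5, 4, 0, -15, -19, -20, -33] -> [41, 39] -> [164, 156] -> [156, 164]
  [24, -10, 0] -> [24, 0, -10] -> [24, 0] -> [96, 0] -> [0, 96]
  [-8, 43, 43] -> [43, 43, -8] -> [43, 43] -> [172, 172] -> [172, 172]
  [-17, -44, -12] -> [-12, -17, -44] -> [-12, -17] -> [-48, -68] -> [-68, -48]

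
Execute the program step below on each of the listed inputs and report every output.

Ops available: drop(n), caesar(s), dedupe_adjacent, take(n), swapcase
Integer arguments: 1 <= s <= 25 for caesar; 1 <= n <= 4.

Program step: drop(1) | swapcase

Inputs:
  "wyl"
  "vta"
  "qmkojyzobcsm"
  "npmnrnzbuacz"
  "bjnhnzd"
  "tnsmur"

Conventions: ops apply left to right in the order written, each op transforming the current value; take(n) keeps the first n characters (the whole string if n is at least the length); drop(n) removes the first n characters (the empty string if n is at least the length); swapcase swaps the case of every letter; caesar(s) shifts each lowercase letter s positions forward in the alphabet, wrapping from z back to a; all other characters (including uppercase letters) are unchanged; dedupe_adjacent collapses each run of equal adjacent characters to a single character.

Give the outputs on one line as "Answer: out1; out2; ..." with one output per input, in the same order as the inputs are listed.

Execution, op by op:
  "wyl" -> "yl" -> "YL"
  "vta" -> "ta" -> "TA"
  "qmkojyzobcsm" -> "mkojyzobcsm" -> "MKOJYZOBCSM"
  "npmnrnzbuacz" -> "pmnrnzbuacz" -> "PMNRNZBUACZ"
  "bjnhnzd" -> "jnhnzd" -> "JNHNZD"
  "tnsmur" -> "nsmur" -> "NSMUR"

"YL"; "TA"; "MKOJYZOBCSM"; "PMNRNZBUACZ"; "JNHNZD"; "NSMUR"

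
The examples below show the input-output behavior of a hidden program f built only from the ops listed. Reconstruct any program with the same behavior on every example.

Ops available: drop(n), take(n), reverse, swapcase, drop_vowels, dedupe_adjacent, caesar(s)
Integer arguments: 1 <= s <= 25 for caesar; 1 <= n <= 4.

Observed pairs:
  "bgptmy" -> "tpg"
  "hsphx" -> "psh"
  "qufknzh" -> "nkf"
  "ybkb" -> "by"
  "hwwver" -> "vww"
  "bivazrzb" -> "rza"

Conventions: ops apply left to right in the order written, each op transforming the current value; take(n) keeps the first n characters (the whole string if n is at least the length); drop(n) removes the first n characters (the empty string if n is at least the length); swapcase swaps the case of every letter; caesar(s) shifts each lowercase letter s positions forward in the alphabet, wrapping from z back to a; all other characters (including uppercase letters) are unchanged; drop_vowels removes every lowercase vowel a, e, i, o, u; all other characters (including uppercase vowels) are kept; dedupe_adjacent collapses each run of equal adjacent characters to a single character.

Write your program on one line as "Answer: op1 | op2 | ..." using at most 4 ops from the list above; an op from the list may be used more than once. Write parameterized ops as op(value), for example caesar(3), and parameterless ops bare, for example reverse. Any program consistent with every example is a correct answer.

reverse | drop(2) | take(4) | take(3)

Check, running the answer program on each example:
  "bgptmy" -> "ymtpgb" -> "tpgb" -> "tpgb" -> "tpg"
  "hsphx" -> "xhpsh" -> "psh" -> "psh" -> "psh"
  "qufknzh" -> "hznkfuq" -> "nkfuq" -> "nkfu" -> "nkf"
  "ybkb" -> "bkby" -> "by" -> "by" -> "by"
  "hwwver" -> "revwwh" -> "vwwh" -> "vwwh" -> "vww"
  "bivazrzb" -> "bzrzavib" -> "rzavib" -> "rzav" -> "rza"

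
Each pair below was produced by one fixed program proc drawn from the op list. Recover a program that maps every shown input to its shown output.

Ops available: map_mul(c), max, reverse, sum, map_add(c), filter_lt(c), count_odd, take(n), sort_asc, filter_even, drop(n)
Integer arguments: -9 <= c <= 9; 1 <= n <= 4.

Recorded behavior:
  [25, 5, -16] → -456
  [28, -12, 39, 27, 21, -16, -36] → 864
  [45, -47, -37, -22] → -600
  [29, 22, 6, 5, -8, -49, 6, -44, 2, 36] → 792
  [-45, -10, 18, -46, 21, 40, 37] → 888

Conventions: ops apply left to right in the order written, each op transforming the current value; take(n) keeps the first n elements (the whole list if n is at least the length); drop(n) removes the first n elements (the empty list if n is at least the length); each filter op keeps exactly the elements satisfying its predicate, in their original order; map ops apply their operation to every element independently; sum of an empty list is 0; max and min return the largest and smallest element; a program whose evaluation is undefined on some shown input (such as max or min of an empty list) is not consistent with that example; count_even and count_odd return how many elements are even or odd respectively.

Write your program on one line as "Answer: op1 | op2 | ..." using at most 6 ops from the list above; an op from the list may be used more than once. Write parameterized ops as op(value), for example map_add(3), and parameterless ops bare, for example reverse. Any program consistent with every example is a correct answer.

map_add(-3) | map_mul(4) | map_mul(6) | drop(2) | max

Check, running the answer program on each example:
  [25, 5, -16] -> [22, 2, -19] -> [88, 8, -76] -> [528, 48, -456] -> [-456] -> -456
  [28, -12, 39, 27, 21, -16, -36] -> [25, -15, 36, 24, 18, -19, -39] -> [100, -60, 144, 96, 72, -76, -156] -> [600, -360, 864, 576, 432, -456, -936] -> [864, 576, 432, -456, -936] -> 864
  [45, -47, -37, -22] -> [42, -50, -40, -25] -> [168, -200, -160, -100] -> [1008, -1200, -960, -600] -> [-960, -600] -> -600
  [29, 22, 6, 5, -8, -49, 6, -44, 2, 36] -> [26, 19, 3, 2, -11, -52, 3, -47, -1, 33] -> [104, 76, 12, 8, -44, -208, 12, -188, -4, 132] -> [624, 456, 72, 48, -264, -1248, 72, -1128, -24, 792] -> [72, 48, -264, -1248, 72, -1128, -24, 792] -> 792
  [-45, -10, 18, -46, 21, 40, 37] -> [-48, -13, 15, -49, 18, 37, 34] -> [-192, -52, 60, -196, 72, 148, 136] -> [-1152, -312, 360, -1176, 432, 888, 816] -> [360, -1176, 432, 888, 816] -> 888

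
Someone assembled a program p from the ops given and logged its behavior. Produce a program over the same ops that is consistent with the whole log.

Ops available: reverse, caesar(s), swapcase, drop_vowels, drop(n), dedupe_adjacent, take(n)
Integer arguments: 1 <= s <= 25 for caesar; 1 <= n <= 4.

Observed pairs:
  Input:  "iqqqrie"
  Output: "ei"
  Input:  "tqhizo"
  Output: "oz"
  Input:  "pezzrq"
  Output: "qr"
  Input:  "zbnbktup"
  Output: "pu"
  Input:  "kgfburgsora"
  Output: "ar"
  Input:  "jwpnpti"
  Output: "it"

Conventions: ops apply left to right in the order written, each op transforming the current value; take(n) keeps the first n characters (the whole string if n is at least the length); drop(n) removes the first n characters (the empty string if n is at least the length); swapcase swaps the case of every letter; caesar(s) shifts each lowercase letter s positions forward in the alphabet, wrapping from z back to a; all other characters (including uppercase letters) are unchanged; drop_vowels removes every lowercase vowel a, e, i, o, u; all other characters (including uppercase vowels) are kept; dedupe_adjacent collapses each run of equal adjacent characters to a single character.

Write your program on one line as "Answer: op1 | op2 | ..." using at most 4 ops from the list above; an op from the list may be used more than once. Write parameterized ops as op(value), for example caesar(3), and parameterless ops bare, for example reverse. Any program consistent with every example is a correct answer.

drop(1) | reverse | take(3) | take(2)

Check, running the answer program on each example:
  "iqqqrie" -> "qqqrie" -> "eirqqq" -> "eir" -> "ei"
  "tqhizo" -> "qhizo" -> "ozihq" -> "ozi" -> "oz"
  "pezzrq" -> "ezzrq" -> "qrzze" -> "qrz" -> "qr"
  "zbnbktup" -> "bnbktup" -> "putkbnb" -> "put" -> "pu"
  "kgfburgsora" -> "gfburgsora" -> "arosgrubfg" -> "aro" -> "ar"
  "jwpnpti" -> "wpnpti" -> "itpnpw" -> "itp" -> "it"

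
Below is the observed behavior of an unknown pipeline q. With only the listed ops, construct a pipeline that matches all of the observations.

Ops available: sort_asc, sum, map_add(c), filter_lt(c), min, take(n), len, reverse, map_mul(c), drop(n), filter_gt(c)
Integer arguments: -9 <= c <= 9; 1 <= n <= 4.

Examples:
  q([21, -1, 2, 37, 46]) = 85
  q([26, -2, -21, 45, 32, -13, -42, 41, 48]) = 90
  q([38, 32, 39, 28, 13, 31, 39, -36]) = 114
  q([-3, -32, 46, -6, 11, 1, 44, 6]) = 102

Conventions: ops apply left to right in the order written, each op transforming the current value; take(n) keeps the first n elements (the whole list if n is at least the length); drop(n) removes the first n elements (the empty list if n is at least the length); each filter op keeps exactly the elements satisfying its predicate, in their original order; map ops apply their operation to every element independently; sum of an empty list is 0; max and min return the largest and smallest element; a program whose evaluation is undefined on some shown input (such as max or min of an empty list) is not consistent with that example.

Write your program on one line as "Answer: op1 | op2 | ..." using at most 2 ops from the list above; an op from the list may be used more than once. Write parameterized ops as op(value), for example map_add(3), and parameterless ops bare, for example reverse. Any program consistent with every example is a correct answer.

drop(2) | sum

Check, running the answer program on each example:
  [21, -1, 2, 37, 46] -> [2, 37, 46] -> 85
  [26, -2, -21, 45, 32, -13, -42, 41, 48] -> [-21, 45, 32, -13, -42, 41, 48] -> 90
  [38, 32, 39, 28, 13, 31, 39, -36] -> [39, 28, 13, 31, 39, -36] -> 114
  [-3, -32, 46, -6, 11, 1, 44, 6] -> [46, -6, 11, 1, 44, 6] -> 102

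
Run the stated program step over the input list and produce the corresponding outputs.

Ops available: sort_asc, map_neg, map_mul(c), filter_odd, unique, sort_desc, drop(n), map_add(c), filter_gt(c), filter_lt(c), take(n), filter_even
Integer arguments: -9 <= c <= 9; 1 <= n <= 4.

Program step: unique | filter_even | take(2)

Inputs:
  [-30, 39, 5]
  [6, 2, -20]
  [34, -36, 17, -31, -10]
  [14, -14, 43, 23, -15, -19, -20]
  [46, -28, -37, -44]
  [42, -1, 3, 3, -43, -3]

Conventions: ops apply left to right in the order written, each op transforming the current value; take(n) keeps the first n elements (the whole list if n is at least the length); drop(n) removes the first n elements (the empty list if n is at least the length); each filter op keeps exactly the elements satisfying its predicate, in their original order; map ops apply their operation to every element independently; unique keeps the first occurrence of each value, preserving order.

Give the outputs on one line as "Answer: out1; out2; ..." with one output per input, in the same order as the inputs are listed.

[-30]; [6, 2]; [34, -36]; [14, -14]; [46, -28]; [42]

Execution, op by op:
  [-30, 39, 5] -> [-30, 39, 5] -> [-30] -> [-30]
  [6, 2, -20] -> [6, 2, -20] -> [6, 2, -20] -> [6, 2]
  [34, -36, 17, -31, -10] -> [34, -36, 17, -31, -10] -> [34, -36, -10] -> [34, -36]
  [14, -14, 43, 23, -15, -19, -20] -> [14, -14, 43, 23, -15, -19, -20] -> [14, -14, -20] -> [14, -14]
  [46, -28, -37, -44] -> [46, -28, -37, -44] -> [46, -28, -44] -> [46, -28]
  [42, -1, 3, 3, -43, -3] -> [42, -1, 3, -43, -3] -> [42] -> [42]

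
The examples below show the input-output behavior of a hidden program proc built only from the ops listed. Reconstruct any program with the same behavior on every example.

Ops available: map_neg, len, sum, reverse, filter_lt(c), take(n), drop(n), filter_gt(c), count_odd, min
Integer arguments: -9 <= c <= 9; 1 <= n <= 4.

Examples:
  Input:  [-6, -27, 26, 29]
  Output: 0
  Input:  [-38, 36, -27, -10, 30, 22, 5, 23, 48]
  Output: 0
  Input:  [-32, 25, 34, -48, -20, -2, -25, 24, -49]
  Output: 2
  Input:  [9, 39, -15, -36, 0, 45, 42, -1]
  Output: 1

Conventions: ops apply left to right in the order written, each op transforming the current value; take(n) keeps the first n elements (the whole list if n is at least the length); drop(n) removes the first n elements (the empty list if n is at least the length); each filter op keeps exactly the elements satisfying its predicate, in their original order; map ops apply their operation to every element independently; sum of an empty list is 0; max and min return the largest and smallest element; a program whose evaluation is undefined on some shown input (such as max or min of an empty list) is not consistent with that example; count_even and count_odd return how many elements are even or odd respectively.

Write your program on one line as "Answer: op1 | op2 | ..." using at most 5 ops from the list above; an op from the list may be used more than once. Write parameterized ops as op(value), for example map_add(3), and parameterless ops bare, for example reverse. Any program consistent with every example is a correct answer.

drop(2) | filter_lt(5) | drop(3) | len

Check, running the answer program on each example:
  [-6, -27, 26, 29] -> [26, 29] -> [] -> [] -> 0
  [-38, 36, -27, -10, 30, 22, 5, 23, 48] -> [-27, -10, 30, 22, 5, 23, 48] -> [-27, -10] -> [] -> 0
  [-32, 25, 34, -48, -20, -2, -25, 24, -49] -> [34, -48, -20, -2, -25, 24, -49] -> [-48, -20, -2, -25, -49] -> [-25, -49] -> 2
  [9, 39, -15, -36, 0, 45, 42, -1] -> [-15, -36, 0, 45, 42, -1] -> [-15, -36, 0, -1] -> [-1] -> 1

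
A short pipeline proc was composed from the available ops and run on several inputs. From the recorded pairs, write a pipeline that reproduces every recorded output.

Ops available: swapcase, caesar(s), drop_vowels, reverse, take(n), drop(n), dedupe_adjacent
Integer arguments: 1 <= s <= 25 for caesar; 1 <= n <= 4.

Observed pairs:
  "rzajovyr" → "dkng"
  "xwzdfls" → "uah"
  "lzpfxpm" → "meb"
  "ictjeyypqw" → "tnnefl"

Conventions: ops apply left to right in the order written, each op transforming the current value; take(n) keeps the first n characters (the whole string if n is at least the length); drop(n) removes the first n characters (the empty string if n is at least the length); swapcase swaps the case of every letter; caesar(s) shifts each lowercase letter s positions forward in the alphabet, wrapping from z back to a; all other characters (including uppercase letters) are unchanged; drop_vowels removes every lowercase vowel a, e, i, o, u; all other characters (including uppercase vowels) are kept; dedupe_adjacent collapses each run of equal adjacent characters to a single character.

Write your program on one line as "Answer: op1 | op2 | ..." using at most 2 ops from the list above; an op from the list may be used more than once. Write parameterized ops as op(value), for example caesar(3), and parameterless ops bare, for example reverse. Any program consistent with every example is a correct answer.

caesar(15) | drop(4)

Check, running the answer program on each example:
  "rzajovyr" -> "gopydkng" -> "dkng"
  "xwzdfls" -> "mlosuah" -> "uah"
  "lzpfxpm" -> "aoeumeb" -> "meb"
  "ictjeyypqw" -> "xriytnnefl" -> "tnnefl"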